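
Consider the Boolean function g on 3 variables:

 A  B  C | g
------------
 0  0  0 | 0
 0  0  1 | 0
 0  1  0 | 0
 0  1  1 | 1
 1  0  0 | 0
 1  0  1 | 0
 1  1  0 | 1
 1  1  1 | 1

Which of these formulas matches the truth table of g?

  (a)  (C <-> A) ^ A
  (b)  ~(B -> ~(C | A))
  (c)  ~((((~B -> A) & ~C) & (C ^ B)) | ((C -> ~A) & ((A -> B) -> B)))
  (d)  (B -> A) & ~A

b

(a) fails at (0,0,0): the formula yields 1, g is 0.
(c) fails at (0,0,0): the formula yields 1, g is 0.
(d) fails at (0,0,0): the formula yields 1, g is 0.
That leaves (b). Evaluating it on every row reproduces the table of g exactly.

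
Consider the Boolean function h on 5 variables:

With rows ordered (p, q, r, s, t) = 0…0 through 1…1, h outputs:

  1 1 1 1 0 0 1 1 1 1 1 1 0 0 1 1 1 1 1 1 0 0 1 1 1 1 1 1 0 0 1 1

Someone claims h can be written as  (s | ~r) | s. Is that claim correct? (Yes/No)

Yes

Test each input against both h and the formula:
  p=0, q=0, r=0, s=0, t=0: formula gives 1, h = 1 ✓
  p=0, q=0, r=0, s=0, t=1: formula gives 1, h = 1 ✓
  p=0, q=0, r=0, s=1, t=0: formula gives 1, h = 1 ✓
  p=0, q=0, r=0, s=1, t=1: formula gives 1, h = 1 ✓
  …and likewise for the remaining 28 rows.
Every row agrees, so the formula is equivalent.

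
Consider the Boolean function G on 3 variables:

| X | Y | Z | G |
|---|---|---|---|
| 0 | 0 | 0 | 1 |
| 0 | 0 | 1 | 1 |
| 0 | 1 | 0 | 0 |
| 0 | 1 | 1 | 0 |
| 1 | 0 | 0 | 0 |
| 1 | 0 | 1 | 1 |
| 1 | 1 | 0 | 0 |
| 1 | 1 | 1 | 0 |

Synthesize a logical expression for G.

Collect the rows where G=1 — (0,0,0), (0,0,1), (1,0,1) — and write one minterm per row: ¬X·¬Y·¬Z, ¬X·¬Y·Z, X·¬Y·Z. Their union (logical OR) reproduces the table exactly.

G(X, Y, Z) = (((~X & ~Y) & ~Z) | ((~X & ~Y) & Z)) | ((X & ~Y) & Z)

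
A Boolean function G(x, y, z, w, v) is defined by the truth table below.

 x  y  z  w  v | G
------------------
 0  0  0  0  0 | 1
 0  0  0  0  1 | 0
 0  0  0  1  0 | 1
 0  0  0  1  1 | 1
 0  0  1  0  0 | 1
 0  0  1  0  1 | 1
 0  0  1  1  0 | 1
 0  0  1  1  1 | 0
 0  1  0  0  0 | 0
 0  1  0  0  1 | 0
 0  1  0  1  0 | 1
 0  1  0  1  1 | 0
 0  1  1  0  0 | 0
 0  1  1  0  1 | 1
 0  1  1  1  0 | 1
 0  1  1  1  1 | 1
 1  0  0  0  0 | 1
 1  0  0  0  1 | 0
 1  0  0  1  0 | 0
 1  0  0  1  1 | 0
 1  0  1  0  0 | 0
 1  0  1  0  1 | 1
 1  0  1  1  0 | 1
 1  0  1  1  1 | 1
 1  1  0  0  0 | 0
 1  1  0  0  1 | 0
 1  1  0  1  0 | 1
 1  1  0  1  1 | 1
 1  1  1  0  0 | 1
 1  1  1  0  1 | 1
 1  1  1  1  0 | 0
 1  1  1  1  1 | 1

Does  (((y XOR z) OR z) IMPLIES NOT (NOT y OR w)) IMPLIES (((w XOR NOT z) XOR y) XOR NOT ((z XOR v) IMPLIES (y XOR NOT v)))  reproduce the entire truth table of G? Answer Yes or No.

Test each input against both G and the formula:
  x=0, y=0, z=0, w=0, v=0: formula gives 1, G = 1 ✓
  x=0, y=0, z=0, w=0, v=1: formula gives 0, G = 0 ✓
  x=0, y=0, z=0, w=1, v=0: formula gives 0, but G = 1 ✗
Row (0,0,0,1,0) is a counterexample, so the formula is not equivalent to G.

No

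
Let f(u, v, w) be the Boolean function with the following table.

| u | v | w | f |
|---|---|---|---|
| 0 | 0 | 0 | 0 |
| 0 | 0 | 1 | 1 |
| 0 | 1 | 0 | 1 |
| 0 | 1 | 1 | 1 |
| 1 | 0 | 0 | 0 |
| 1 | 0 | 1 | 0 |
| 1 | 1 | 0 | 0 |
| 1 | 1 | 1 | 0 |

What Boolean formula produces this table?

Collect the rows where f=1 — (0,0,1), (0,1,0), (0,1,1) — and write one minterm per row: ¬u·¬v·w, ¬u·v·¬w, ¬u·v·w. Their union (logical OR) reproduces the table exactly.

f(u, v, w) = (((not u and not v) and w) or ((not u and v) and not w)) or ((not u and v) and w)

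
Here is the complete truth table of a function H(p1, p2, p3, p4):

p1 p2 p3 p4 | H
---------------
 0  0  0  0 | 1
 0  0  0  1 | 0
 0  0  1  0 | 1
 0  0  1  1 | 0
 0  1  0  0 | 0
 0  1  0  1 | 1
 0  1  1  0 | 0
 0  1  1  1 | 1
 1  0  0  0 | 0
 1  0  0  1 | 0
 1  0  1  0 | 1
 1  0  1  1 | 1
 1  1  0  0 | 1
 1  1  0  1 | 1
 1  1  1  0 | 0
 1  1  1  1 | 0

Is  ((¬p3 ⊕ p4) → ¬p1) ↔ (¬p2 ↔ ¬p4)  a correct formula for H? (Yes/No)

Yes

Evaluate ((¬p3 ⊕ p4) → ¬p1) ↔ (¬p2 ↔ ¬p4) on each row and compare to H:
  p1=0, p2=0, p3=0, p4=0: formula gives 1, H = 1 ✓
  p1=0, p2=0, p3=0, p4=1: formula gives 0, H = 0 ✓
  p1=0, p2=0, p3=1, p4=0: formula gives 1, H = 1 ✓
  p1=0, p2=0, p3=1, p4=1: formula gives 0, H = 0 ✓
  … (the remaining 12 rows also agree.)
No disagreement on any input; they are logically equivalent.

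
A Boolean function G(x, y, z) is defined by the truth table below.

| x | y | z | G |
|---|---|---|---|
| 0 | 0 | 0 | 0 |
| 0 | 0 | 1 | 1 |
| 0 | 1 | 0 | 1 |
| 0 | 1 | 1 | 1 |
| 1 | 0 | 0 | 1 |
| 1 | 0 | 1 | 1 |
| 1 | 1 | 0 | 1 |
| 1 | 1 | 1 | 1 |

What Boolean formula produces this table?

G(x, y, z) = (x + y) + z

The output is 1 whenever at least one input is 1 — the OR of all inputs.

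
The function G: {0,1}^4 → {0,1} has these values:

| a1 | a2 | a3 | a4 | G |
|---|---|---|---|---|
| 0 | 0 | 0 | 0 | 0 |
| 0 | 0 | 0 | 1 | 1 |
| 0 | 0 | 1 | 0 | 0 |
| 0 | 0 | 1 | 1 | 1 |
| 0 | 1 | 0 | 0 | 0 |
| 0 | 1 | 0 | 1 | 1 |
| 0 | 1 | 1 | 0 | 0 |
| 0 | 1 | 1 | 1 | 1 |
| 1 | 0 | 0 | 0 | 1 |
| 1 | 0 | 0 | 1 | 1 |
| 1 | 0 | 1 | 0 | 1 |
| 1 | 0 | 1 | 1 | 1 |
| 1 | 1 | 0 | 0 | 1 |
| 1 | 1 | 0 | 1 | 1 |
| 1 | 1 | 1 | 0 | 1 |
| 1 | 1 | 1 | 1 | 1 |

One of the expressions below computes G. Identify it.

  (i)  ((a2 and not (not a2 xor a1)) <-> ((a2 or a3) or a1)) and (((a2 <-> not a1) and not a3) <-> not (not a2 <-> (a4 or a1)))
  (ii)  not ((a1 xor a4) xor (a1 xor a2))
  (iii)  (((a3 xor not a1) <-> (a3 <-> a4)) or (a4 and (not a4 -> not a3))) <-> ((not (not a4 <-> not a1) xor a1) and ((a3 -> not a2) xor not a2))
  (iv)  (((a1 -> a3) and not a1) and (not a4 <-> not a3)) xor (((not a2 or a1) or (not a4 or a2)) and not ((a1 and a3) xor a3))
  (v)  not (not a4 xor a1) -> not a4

(i): at (0,0,1,1) it gives 0, but G = 1 — eliminated.
(ii): at (0,0,0,0) it gives 1, but G = 0 — eliminated.
(iii): at (0,0,0,1) it gives 0, but G = 1 — eliminated.
(v): at (0,0,0,0) it gives 1, but G = 0 — eliminated.
(iv) is the remaining candidate, and it agrees with G on all 16 inputs.

iv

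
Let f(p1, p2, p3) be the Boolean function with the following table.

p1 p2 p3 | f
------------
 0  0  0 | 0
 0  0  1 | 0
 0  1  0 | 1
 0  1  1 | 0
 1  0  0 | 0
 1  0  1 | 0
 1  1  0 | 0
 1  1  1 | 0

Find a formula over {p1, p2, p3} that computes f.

f(p1, p2, p3) = (¬p1 ∧ p2) ∧ ¬p3

f is 1 on exactly one input, (0,1,0), whose minterm is ¬p1·p2·¬p3. So f is just that conjunction.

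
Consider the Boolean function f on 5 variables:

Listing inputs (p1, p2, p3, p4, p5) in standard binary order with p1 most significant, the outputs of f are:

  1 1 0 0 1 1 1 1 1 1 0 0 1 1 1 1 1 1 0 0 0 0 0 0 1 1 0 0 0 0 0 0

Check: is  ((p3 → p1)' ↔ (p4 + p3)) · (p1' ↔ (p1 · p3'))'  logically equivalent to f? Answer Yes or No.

Yes

Evaluate ((p3 → p1)' ↔ (p4 + p3)) · (p1' ↔ (p1 · p3'))' on each row and compare to f:
  p1=0, p2=0, p3=0, p4=0, p5=0: formula gives 1, f = 1 ✓
  p1=0, p2=0, p3=0, p4=0, p5=1: formula gives 1, f = 1 ✓
  p1=0, p2=0, p3=0, p4=1, p5=0: formula gives 0, f = 0 ✓
  p1=0, p2=0, p3=0, p4=1, p5=1: formula gives 0, f = 0 ✓
  … (the remaining 28 rows also agree.)
Every row agrees, so the formula is equivalent.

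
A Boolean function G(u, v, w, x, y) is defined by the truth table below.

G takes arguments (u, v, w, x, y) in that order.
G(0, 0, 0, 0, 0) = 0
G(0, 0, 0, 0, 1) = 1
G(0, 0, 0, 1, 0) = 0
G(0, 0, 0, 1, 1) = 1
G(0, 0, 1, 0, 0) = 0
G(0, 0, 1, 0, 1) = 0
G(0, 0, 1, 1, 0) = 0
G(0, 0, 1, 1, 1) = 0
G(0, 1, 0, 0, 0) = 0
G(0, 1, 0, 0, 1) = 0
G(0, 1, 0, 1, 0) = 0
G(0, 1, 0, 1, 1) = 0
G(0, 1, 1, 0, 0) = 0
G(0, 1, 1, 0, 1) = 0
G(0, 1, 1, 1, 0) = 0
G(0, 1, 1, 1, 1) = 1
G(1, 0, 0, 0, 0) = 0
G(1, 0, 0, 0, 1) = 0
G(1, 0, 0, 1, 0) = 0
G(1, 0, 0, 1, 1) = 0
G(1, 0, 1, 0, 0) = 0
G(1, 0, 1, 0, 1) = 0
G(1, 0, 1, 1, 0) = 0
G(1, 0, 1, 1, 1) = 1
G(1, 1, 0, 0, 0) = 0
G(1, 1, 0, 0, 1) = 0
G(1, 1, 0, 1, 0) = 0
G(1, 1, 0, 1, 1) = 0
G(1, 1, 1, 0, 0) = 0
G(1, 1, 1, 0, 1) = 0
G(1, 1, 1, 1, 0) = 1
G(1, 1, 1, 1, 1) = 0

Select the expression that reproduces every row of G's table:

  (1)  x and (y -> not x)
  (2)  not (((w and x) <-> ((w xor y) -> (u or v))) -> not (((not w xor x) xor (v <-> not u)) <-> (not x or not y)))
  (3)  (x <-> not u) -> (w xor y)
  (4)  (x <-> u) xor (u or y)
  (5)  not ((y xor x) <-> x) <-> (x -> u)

2

(1) fails at (0,0,0,0,1): the formula yields 0, G is 1.
(3) fails at (0,0,0,0,0): the formula yields 1, G is 0.
(4) fails at (0,0,0,0,0): the formula yields 1, G is 0.
(5) fails at (0,0,0,1,0): the formula yields 1, G is 0.
Only (2) survives; checking it on all 32 rows confirms it matches G.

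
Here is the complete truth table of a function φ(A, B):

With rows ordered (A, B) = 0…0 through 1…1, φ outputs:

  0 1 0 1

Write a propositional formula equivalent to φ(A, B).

The output simply equals B.

φ(A, B) = B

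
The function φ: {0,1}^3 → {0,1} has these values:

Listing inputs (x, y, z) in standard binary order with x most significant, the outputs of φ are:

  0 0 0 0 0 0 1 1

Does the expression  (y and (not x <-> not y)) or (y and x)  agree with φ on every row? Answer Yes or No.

Check the formula against φ row by row:
  x=0, y=0, z=0: formula gives 0, φ = 0 ✓
  x=0, y=0, z=1: formula gives 0, φ = 0 ✓
  x=0, y=1, z=0: formula gives 0, φ = 0 ✓
  x=0, y=1, z=1: formula gives 0, φ = 0 ✓
  x=1, y=0, z=0: formula gives 0, φ = 0 ✓
  … (the remaining 3 rows also agree.)
All 8 rows match — the expression computes φ exactly.

Yes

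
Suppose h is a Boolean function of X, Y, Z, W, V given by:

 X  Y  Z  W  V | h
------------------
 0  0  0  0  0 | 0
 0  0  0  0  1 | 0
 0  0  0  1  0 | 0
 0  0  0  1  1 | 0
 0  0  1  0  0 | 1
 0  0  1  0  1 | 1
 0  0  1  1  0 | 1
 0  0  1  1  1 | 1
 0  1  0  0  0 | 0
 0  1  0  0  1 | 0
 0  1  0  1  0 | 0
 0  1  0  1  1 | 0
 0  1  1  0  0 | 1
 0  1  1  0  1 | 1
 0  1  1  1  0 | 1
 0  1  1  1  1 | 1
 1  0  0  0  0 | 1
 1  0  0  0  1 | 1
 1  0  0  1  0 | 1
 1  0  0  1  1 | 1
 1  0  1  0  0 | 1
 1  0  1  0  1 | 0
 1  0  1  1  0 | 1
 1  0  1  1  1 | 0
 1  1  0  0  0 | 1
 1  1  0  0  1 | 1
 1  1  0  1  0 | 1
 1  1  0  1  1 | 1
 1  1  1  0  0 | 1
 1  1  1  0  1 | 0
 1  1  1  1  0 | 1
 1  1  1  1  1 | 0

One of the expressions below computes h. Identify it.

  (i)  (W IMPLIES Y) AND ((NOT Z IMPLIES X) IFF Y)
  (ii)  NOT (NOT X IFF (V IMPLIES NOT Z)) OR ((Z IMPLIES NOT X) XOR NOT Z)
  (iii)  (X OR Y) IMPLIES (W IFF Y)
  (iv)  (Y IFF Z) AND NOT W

ii

(i) fails at (0,0,0,0,0): the formula yields 1, h is 0.
(iii) fails at (0,0,0,0,0): the formula yields 1, h is 0.
(iv) fails at (0,0,0,0,0): the formula yields 1, h is 0.
That leaves (ii). Evaluating it on every row reproduces the table of h exactly.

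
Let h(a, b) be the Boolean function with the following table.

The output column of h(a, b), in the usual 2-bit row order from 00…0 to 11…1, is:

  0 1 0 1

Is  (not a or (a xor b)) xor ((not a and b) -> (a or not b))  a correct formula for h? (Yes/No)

Yes

Test each input against both h and the formula:
  a=0, b=0: formula gives 0, h = 0 ✓
  a=0, b=1: formula gives 1, h = 1 ✓
  a=1, b=0: formula gives 0, h = 0 ✓
  a=1, b=1: formula gives 1, h = 1 ✓
No disagreement on any input; they are logically equivalent.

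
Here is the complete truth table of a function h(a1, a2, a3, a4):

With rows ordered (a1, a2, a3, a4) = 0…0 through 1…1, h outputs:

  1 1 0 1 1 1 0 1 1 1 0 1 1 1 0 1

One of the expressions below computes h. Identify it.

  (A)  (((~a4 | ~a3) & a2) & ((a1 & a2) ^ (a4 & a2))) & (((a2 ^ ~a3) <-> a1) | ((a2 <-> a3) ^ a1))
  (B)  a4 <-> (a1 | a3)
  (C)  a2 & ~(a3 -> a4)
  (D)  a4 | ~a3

(A): at (0,0,0,0) it gives 0, but h = 1 — eliminated.
(B): at (0,0,0,1) it gives 0, but h = 1 — eliminated.
(C): at (0,0,0,0) it gives 0, but h = 1 — eliminated.
That leaves (D). Evaluating it on every row reproduces the table of h exactly.

D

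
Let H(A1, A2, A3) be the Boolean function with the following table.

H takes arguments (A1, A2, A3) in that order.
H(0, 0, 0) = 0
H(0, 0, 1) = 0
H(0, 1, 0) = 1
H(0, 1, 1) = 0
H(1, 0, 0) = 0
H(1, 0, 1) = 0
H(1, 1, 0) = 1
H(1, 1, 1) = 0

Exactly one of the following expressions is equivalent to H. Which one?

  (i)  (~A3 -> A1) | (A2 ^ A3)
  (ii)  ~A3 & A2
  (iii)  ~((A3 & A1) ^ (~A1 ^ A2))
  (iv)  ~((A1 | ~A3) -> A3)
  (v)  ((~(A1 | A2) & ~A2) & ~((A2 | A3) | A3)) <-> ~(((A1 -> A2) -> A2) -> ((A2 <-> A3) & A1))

(i) fails at (0,0,1): the formula yields 1, H is 0.
(iii) fails at (0,1,1): the formula yields 1, H is 0.
(iv) fails at (0,0,0): the formula yields 1, H is 0.
(v) fails at (0,0,1): the formula yields 1, H is 0.
That leaves (ii). Evaluating it on every row reproduces the table of H exactly.

ii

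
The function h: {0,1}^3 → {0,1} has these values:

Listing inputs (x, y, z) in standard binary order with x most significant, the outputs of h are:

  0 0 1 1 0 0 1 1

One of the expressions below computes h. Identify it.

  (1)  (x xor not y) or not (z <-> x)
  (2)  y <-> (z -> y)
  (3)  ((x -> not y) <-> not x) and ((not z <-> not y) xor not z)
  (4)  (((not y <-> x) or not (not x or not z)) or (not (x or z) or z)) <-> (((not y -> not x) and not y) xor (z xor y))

(1) disagrees with h on (0,0,0) (formula → 1, table → 0); rule it out.
(2) disagrees with h on (0,0,1) (formula → 1, table → 0); rule it out.
(4) disagrees with h on (0,0,0) (formula → 1, table → 0); rule it out.
Only (3) survives; checking it on all 8 rows confirms it matches h.

3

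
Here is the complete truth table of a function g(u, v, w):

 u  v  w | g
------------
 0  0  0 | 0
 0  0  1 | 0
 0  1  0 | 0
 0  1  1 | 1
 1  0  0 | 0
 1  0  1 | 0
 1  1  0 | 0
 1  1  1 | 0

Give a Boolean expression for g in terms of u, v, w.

Only row (0,1,1) gives 1. That row's minterm ¬u·v·w is g directly.

g(u, v, w) = (not u and v) and w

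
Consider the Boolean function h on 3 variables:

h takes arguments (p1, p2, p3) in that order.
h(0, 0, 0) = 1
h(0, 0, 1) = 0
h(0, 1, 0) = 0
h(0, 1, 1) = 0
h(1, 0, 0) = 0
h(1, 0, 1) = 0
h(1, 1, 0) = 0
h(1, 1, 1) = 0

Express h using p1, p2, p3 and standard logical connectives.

The output is 1 only when every input is 0 — NOR of all inputs.

h(p1, p2, p3) = not ((p1 or p2) or p3)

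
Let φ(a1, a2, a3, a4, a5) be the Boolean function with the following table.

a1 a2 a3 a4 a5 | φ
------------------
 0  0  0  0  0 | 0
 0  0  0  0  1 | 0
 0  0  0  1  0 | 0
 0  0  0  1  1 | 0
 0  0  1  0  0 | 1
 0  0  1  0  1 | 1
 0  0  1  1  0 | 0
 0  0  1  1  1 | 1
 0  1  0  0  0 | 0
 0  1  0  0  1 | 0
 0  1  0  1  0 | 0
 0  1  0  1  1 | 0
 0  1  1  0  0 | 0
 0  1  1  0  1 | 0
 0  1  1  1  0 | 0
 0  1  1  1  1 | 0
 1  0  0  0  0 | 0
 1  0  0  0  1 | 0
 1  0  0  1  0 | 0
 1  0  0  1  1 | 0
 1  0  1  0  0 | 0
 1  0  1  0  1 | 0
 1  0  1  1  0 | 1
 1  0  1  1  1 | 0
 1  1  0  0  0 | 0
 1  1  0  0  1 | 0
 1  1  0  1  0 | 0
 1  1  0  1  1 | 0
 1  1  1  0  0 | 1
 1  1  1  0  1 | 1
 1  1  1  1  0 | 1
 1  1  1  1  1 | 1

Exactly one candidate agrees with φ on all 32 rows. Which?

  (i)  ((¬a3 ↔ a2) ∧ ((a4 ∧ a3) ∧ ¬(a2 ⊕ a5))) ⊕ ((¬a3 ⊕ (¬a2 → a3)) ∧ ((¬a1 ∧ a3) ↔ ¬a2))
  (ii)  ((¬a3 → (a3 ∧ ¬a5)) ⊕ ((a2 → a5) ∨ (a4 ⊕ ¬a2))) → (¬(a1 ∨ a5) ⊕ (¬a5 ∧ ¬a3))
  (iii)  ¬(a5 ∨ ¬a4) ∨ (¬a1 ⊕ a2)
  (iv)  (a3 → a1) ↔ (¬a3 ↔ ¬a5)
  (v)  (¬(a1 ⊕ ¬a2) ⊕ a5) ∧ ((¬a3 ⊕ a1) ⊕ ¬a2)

i

(ii) fails at (0,0,1,1,0): the formula yields 1, φ is 0.
(iii) fails at (0,0,0,0,0): the formula yields 1, φ is 0.
(iv) fails at (0,0,0,0,0): the formula yields 1, φ is 0.
(v) fails at (0,0,1,0,0): the formula yields 0, φ is 1.
(i) is the remaining candidate, and it agrees with φ on all 32 inputs.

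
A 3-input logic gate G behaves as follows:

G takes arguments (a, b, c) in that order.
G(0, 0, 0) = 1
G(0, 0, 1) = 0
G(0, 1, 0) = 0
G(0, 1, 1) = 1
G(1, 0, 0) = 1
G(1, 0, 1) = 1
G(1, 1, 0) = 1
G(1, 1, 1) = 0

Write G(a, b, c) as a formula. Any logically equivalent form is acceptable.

There are just 3 zero rows: (0,0,1), (0,1,0), (1,1,1). Their minterms are ¬a·¬b·c, ¬a·b·¬c, a·b·c; the OR of those covers precisely the 0-outputs, and negating it yields G.

G(a, b, c) = NOT ((((NOT a AND NOT b) AND c) OR ((NOT a AND b) AND NOT c)) OR ((a AND b) AND c))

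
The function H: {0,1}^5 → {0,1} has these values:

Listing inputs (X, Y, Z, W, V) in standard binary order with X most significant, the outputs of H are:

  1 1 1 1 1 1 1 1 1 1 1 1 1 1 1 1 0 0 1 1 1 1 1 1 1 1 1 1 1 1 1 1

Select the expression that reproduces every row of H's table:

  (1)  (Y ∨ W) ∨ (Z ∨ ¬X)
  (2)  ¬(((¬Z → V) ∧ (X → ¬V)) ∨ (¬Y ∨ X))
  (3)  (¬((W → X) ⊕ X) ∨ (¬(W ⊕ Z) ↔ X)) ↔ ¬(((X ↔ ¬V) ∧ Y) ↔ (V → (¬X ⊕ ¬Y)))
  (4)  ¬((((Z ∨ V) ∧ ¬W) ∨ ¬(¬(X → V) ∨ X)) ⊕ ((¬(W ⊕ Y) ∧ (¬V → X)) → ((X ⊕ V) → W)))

1

(2) disagrees with H on (0,0,0,0,0) (formula → 0, table → 1); rule it out.
(3) disagrees with H on (0,0,0,0,0) (formula → 0, table → 1); rule it out.
(4) disagrees with H on (0,0,0,0,1) (formula → 0, table → 1); rule it out.
That leaves (1). Evaluating it on every row reproduces the table of H exactly.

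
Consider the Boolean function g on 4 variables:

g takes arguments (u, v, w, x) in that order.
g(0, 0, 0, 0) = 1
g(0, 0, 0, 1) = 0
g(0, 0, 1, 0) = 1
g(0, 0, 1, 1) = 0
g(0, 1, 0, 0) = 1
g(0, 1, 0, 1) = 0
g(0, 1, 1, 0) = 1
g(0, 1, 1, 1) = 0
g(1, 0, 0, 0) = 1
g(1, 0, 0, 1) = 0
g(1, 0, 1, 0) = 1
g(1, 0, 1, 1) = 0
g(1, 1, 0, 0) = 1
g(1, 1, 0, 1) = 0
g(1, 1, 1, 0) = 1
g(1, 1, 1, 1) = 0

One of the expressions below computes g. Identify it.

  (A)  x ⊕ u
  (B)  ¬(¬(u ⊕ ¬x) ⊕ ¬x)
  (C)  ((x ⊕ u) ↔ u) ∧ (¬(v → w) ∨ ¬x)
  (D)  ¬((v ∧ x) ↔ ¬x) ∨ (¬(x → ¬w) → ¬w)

C

(A) disagrees with g on (0,0,0,0) (formula → 0, table → 1); rule it out.
(B) disagrees with g on (0,0,0,0) (formula → 0, table → 1); rule it out.
(D) disagrees with g on (0,0,0,1) (formula → 1, table → 0); rule it out.
Only (C) survives; checking it on all 16 rows confirms it matches g.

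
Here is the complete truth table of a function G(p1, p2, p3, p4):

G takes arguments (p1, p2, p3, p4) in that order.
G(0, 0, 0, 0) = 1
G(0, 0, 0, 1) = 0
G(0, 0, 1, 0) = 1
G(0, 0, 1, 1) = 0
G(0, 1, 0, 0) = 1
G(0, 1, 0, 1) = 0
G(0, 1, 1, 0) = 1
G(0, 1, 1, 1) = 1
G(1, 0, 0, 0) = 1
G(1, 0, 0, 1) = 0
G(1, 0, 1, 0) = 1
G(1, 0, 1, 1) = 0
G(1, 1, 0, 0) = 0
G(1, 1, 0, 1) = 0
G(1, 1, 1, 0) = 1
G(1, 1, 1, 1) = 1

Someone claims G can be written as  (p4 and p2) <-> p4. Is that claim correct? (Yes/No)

No

Test each input against both G and the formula:
  p1=0, p2=0, p3=0, p4=0: formula gives 1, G = 1 ✓
  p1=0, p2=0, p3=0, p4=1: formula gives 0, G = 0 ✓
  p1=0, p2=0, p3=1, p4=0: formula gives 1, G = 1 ✓
  p1=0, p2=0, p3=1, p4=1: formula gives 0, G = 0 ✓
  …
  p1=0, p2=1, p3=0, p4=1: formula gives 1, but G = 0 ✗
A single disagreement suffices: at (0,1,0,1) they differ, so the formula does not compute G.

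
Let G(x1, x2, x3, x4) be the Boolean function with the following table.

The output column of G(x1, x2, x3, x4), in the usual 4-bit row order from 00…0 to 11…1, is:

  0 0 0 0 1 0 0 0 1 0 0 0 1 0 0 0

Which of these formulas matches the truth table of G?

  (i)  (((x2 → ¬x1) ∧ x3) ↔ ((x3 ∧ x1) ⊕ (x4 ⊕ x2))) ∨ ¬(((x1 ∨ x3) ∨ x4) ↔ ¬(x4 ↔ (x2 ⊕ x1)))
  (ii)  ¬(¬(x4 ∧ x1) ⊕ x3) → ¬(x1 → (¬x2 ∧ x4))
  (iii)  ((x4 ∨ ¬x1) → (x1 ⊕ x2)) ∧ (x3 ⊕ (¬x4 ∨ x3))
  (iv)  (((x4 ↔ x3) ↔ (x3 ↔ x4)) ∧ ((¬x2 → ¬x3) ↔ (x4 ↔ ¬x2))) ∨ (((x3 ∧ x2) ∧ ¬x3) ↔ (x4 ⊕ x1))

(i) fails at (0,0,0,0): the formula yields 1, G is 0.
(ii) fails at (0,0,0,0): the formula yields 1, G is 0.
(iv) fails at (0,0,0,0): the formula yields 1, G is 0.
That leaves (iii). Evaluating it on every row reproduces the table of G exactly.

iii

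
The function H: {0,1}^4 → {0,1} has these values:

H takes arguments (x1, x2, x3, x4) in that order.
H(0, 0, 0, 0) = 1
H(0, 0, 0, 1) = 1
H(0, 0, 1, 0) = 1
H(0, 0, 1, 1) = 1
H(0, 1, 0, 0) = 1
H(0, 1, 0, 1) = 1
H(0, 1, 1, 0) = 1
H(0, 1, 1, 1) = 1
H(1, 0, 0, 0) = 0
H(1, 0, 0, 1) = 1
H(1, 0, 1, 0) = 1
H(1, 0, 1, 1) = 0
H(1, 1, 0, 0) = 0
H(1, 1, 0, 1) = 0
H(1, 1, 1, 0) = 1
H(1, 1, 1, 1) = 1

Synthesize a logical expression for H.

H(x1, x2, x3, x4) = ~((((((x1 & ~x2) & ~x3) & ~x4) | (((x1 & ~x2) & x3) & x4)) | (((x1 & x2) & ~x3) & ~x4)) | (((x1 & x2) & ~x3) & x4))

There are just 4 zero rows: (1,0,0,0), (1,0,1,1), (1,1,0,0), (1,1,0,1). Their minterms are x1·¬x2·¬x3·¬x4, x1·¬x2·x3·x4, x1·x2·¬x3·¬x4, x1·x2·¬x3·x4; the OR of those covers precisely the 0-outputs, and negating it yields H.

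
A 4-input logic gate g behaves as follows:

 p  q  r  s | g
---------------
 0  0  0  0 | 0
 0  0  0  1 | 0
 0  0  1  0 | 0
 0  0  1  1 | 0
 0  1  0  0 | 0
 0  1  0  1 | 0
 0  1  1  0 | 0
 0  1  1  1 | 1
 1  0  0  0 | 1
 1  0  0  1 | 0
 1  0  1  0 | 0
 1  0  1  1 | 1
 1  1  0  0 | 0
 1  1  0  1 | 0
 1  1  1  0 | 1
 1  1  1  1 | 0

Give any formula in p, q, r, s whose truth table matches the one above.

g(p, q, r, s) = (((((¬p ∧ q) ∧ r) ∧ s) ∨ (((p ∧ ¬q) ∧ ¬r) ∧ ¬s)) ∨ (((p ∧ ¬q) ∧ r) ∧ s)) ∨ (((p ∧ q) ∧ r) ∧ ¬s)

The 1-rows are (0,1,1,1), (1,0,0,0), (1,0,1,1), (1,1,1,0). Each contributes one minterm — ¬p·q·r·s; p·¬q·¬r·¬s; p·¬q·r·s; p·q·r·¬s — and their disjunction is a sum-of-products form of g.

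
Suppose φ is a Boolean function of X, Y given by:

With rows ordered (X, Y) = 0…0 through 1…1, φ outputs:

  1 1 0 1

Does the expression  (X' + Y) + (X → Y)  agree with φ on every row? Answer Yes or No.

Yes

Test each input against both φ and the formula:
  X=0, Y=0: formula gives 1, φ = 1 ✓
  X=0, Y=1: formula gives 1, φ = 1 ✓
  X=1, Y=0: formula gives 0, φ = 0 ✓
  X=1, Y=1: formula gives 1, φ = 1 ✓
Every row agrees, so the formula is equivalent.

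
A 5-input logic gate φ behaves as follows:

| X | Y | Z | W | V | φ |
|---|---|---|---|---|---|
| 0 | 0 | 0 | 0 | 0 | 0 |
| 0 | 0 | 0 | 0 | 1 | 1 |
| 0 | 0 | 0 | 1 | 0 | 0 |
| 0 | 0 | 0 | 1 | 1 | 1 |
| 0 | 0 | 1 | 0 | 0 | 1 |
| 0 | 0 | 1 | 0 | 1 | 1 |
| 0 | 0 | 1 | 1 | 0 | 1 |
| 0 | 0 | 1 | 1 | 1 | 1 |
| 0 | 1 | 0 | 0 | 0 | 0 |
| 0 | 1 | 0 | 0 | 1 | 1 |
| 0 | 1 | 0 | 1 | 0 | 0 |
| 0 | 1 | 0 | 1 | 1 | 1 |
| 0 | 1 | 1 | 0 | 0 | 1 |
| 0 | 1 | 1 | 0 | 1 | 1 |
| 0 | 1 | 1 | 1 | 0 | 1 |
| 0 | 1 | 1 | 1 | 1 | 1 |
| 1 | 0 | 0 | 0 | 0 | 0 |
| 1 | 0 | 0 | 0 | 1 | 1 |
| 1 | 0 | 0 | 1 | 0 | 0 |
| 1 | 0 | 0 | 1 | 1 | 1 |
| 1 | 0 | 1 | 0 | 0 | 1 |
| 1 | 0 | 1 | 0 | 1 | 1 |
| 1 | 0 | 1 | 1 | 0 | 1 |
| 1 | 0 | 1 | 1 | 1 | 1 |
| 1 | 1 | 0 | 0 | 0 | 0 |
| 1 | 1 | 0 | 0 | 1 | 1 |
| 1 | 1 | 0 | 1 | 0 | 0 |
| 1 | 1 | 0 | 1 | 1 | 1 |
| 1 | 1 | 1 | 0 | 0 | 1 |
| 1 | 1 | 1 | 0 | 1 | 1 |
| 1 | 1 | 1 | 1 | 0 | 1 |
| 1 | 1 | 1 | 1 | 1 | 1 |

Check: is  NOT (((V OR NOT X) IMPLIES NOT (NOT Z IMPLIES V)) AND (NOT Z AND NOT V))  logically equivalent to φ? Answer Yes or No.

Yes

Evaluate NOT (((V OR NOT X) IMPLIES NOT (NOT Z IMPLIES V)) AND (NOT Z AND NOT V)) on each row and compare to φ:
  X=0, Y=0, Z=0, W=0, V=0: formula gives 0, φ = 0 ✓
  X=0, Y=0, Z=0, W=0, V=1: formula gives 1, φ = 1 ✓
  X=0, Y=0, Z=0, W=1, V=0: formula gives 0, φ = 0 ✓
  X=0, Y=0, Z=0, W=1, V=1: formula gives 1, φ = 1 ✓
  … (the remaining 28 rows also agree.)
Every row agrees, so the formula is equivalent.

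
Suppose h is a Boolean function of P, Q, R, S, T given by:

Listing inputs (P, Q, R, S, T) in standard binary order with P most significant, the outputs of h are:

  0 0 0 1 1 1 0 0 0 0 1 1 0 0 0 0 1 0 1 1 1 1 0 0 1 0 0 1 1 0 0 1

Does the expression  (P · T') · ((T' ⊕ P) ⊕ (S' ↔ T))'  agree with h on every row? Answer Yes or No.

No

Test each input against both h and the formula:
  P=0, Q=0, R=0, S=0, T=0: formula gives 0, h = 0 ✓
  P=0, Q=0, R=0, S=0, T=1: formula gives 0, h = 0 ✓
  P=0, Q=0, R=0, S=1, T=0: formula gives 0, h = 0 ✓
  P=0, Q=0, R=0, S=1, T=1: formula gives 0, but h = 1 ✗
A single disagreement suffices: at (0,0,0,1,1) they differ, so the formula does not compute h.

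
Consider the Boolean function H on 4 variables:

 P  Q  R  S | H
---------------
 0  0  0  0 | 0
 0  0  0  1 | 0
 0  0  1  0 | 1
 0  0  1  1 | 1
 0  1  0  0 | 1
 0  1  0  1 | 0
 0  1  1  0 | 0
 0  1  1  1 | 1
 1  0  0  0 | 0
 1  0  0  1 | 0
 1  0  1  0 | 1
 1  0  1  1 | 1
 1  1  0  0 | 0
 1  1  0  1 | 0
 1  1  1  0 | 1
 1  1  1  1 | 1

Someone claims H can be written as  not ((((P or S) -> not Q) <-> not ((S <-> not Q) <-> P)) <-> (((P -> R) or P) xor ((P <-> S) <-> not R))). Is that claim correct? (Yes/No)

Yes

Evaluate not ((((P or S) -> not Q) <-> not ((S <-> not Q) <-> P)) <-> (((P -> R) or P) xor ((P <-> S) <-> not R))) on each row and compare to H:
  P=0, Q=0, R=0, S=0: formula gives 0, H = 0 ✓
  P=0, Q=0, R=0, S=1: formula gives 0, H = 0 ✓
  P=0, Q=0, R=1, S=0: formula gives 1, H = 1 ✓
  P=0, Q=0, R=1, S=1: formula gives 1, H = 1 ✓
  …and likewise for the remaining 12 rows.
No disagreement on any input; they are logically equivalent.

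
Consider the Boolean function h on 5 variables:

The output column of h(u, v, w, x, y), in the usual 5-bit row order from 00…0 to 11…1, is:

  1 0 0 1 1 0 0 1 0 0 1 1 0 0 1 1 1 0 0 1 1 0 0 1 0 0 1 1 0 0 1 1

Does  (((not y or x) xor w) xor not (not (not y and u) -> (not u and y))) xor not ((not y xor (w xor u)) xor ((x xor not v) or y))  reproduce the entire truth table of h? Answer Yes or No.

Evaluate (((not y or x) xor w) xor not (not (not y and u) -> (not u and y))) xor not ((not y xor (w xor u)) xor ((x xor not v) or y)) on each row and compare to h:
  u=0, v=0, w=0, x=0, y=0: formula gives 1, h = 1 ✓
  u=0, v=0, w=0, x=0, y=1: formula gives 0, h = 0 ✓
  u=0, v=0, w=0, x=1, y=0: formula gives 0, h = 0 ✓
  u=0, v=0, w=0, x=1, y=1: formula gives 1, h = 1 ✓
  … (the remaining 28 rows also agree.)
Every row agrees, so the formula is equivalent.

Yes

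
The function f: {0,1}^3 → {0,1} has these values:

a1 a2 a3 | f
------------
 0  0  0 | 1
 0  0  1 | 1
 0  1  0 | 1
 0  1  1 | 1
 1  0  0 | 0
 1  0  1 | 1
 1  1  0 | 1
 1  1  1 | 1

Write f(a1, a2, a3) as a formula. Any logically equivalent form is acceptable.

f(a1, a2, a3) = ~((a1 & ~a2) & ~a3)

f is 0 on exactly one input, (1,0,0), whose minterm is a1·¬a2·¬a3. So f is the negation of that single conjunction.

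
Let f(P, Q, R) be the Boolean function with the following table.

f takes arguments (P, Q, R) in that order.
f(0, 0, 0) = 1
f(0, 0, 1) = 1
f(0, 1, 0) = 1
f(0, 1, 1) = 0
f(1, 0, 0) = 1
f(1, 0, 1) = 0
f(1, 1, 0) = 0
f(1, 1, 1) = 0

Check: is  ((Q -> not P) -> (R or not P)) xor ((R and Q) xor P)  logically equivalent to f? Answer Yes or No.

Evaluate ((Q -> not P) -> (R or not P)) xor ((R and Q) xor P) on each row and compare to f:
  P=0, Q=0, R=0: formula gives 1, f = 1 ✓
  P=0, Q=0, R=1: formula gives 1, f = 1 ✓
  P=0, Q=1, R=0: formula gives 1, f = 1 ✓
  P=0, Q=1, R=1: formula gives 0, f = 0 ✓
  P=1, Q=0, R=0: formula gives 1, f = 1 ✓
  …
  P=1, Q=1, R=1: formula gives 1, but f = 0 ✗
Row (1,1,1) is a counterexample, so the formula is not equivalent to f.

No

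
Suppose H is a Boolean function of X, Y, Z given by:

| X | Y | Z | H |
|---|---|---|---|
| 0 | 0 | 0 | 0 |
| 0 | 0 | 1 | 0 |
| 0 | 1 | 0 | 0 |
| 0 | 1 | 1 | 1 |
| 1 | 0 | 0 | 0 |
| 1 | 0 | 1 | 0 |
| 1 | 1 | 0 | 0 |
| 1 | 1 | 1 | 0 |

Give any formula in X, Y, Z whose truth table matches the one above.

Only row (0,1,1) gives 1. That row's minterm ¬X·Y·Z is H directly.

H(X, Y, Z) = (not X and Y) and Z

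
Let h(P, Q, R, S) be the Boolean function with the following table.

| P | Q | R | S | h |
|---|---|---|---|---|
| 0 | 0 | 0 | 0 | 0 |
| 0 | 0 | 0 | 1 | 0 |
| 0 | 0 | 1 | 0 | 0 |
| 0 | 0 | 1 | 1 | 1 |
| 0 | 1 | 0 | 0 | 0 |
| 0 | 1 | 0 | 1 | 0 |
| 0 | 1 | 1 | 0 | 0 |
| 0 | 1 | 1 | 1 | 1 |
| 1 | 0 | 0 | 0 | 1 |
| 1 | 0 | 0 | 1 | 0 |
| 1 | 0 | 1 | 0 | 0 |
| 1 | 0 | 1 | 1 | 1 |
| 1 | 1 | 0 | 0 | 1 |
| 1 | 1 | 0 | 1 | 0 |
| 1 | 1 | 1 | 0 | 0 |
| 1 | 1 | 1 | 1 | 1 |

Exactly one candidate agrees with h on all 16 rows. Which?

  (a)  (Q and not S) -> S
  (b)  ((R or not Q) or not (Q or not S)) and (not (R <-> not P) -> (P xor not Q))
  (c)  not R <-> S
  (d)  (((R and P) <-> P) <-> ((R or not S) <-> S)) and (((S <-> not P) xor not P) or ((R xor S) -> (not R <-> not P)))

d

(a): at (0,0,0,0) it gives 1, but h = 0 — eliminated.
(b): at (0,0,0,0) it gives 1, but h = 0 — eliminated.
(c): at (0,0,0,1) it gives 1, but h = 0 — eliminated.
(d) is the remaining candidate, and it agrees with h on all 16 inputs.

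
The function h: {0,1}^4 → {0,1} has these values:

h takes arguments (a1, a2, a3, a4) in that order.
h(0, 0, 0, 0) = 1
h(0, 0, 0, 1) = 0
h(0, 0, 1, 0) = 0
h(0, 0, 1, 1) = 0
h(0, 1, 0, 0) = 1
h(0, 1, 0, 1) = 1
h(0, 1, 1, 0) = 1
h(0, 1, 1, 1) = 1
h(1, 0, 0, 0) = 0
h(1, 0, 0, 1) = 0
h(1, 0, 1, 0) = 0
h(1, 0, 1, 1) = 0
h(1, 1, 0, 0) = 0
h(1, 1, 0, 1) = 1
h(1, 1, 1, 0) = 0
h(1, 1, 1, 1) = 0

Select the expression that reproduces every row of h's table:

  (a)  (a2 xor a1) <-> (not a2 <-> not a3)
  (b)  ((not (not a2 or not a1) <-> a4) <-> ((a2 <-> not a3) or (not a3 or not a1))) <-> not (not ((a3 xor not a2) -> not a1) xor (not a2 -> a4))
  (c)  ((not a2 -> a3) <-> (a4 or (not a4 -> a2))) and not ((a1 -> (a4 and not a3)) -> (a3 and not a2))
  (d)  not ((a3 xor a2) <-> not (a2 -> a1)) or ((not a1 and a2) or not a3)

(a) fails at (0,0,0,0): the formula yields 0, h is 1.
(b) fails at (0,0,0,1): the formula yields 1, h is 0.
(d) fails at (0,0,0,1): the formula yields 1, h is 0.
That leaves (c). Evaluating it on every row reproduces the table of h exactly.

c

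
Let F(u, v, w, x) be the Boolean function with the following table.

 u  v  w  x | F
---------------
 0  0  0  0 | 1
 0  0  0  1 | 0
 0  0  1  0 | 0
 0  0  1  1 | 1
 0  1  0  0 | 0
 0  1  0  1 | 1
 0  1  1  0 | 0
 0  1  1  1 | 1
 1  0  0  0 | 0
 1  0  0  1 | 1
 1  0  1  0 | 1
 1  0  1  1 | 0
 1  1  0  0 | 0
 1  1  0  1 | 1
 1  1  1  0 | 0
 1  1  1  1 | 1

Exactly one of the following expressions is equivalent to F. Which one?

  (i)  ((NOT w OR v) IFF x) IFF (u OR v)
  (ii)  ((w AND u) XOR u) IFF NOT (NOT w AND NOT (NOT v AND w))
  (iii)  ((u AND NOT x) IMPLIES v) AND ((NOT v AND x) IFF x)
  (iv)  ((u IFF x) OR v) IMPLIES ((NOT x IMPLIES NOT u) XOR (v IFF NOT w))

(ii) disagrees with F on (0,0,0,1) (formula → 1, table → 0); rule it out.
(iii) disagrees with F on (0,0,0,1) (formula → 1, table → 0); rule it out.
(iv) disagrees with F on (0,0,0,1) (formula → 1, table → 0); rule it out.
Only (i) survives; checking it on all 16 rows confirms it matches F.

i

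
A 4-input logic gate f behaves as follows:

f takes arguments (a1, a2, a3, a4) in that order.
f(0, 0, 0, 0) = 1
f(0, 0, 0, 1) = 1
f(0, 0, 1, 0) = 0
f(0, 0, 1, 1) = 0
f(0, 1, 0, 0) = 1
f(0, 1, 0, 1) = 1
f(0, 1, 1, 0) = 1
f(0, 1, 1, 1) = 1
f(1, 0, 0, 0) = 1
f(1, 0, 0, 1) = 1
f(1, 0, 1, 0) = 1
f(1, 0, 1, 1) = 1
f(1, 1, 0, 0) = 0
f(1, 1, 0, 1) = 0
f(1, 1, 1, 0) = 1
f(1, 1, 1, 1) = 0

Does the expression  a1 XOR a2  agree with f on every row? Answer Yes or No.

No

Evaluate a1 XOR a2 on each row and compare to f:
  a1=0, a2=0, a3=0, a4=0: formula gives 0, but f = 1 ✗
A single disagreement suffices: at (0,0,0,0) they differ, so the formula does not compute f.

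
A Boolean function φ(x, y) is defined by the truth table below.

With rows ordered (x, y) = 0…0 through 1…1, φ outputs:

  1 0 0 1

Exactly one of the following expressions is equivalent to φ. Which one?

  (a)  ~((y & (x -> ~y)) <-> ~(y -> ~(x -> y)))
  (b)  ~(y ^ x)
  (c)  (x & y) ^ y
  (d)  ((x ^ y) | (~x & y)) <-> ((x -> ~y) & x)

b

(a) fails at (0,0): the formula yields 0, φ is 1.
(c) fails at (0,0): the formula yields 0, φ is 1.
(d) fails at (1,0): the formula yields 1, φ is 0.
(b) is the remaining candidate, and it agrees with φ on all 4 inputs.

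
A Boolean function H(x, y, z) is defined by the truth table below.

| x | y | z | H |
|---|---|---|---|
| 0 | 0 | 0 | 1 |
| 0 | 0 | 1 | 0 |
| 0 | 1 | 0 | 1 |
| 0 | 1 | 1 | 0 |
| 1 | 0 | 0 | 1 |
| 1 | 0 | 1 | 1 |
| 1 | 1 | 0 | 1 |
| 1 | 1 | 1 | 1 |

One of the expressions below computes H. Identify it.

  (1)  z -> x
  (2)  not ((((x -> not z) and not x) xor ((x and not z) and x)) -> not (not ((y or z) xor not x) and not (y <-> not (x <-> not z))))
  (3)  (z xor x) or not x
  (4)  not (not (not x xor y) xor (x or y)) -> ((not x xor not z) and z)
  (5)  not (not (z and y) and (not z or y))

1

(2) fails at (0,0,0): the formula yields 0, H is 1.
(3) fails at (0,0,1): the formula yields 1, H is 0.
(4) fails at (0,0,0): the formula yields 0, H is 1.
(5) fails at (0,0,0): the formula yields 0, H is 1.
(1) is the remaining candidate, and it agrees with H on all 8 inputs.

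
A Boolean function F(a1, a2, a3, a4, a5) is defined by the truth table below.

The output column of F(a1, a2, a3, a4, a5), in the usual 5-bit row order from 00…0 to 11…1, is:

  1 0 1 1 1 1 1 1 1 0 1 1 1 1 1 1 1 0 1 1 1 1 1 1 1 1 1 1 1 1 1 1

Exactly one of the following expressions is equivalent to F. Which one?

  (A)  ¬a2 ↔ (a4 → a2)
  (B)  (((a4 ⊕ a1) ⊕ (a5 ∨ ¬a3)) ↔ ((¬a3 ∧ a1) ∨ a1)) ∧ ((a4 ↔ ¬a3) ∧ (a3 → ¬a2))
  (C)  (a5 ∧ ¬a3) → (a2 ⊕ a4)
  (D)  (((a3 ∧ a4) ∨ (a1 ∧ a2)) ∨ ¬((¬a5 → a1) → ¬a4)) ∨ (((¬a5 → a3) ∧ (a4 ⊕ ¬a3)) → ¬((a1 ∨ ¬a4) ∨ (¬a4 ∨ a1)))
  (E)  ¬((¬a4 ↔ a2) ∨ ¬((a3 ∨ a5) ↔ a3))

(A): at (0,0,0,0,1) it gives 1, but F = 0 — eliminated.
(B): at (0,0,0,0,0) it gives 0, but F = 1 — eliminated.
(C): at (0,1,0,0,1) it gives 1, but F = 0 — eliminated.
(E): at (0,0,0,1,0) it gives 0, but F = 1 — eliminated.
Only (D) survives; checking it on all 32 rows confirms it matches F.

D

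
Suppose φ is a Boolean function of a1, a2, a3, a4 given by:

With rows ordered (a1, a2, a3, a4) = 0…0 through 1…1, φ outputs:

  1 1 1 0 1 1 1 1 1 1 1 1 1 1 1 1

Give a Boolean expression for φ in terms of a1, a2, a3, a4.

φ(a1, a2, a3, a4) = not (((not a1 and not a2) and a3) and a4)

Only row (0,0,1,1) gives 0. So φ is 1 everywhere except there — the complement of the minterm ¬a1·¬a2·a3·a4.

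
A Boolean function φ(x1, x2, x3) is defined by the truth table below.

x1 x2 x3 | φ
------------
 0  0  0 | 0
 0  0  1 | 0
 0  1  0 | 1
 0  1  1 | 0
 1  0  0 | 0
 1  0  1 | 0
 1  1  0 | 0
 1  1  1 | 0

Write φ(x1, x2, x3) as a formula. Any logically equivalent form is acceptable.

φ is 1 on exactly one input, (0,1,0), whose minterm is ¬x1·x2·¬x3. So φ is just that conjunction.

φ(x1, x2, x3) = (NOT x1 AND x2) AND NOT x3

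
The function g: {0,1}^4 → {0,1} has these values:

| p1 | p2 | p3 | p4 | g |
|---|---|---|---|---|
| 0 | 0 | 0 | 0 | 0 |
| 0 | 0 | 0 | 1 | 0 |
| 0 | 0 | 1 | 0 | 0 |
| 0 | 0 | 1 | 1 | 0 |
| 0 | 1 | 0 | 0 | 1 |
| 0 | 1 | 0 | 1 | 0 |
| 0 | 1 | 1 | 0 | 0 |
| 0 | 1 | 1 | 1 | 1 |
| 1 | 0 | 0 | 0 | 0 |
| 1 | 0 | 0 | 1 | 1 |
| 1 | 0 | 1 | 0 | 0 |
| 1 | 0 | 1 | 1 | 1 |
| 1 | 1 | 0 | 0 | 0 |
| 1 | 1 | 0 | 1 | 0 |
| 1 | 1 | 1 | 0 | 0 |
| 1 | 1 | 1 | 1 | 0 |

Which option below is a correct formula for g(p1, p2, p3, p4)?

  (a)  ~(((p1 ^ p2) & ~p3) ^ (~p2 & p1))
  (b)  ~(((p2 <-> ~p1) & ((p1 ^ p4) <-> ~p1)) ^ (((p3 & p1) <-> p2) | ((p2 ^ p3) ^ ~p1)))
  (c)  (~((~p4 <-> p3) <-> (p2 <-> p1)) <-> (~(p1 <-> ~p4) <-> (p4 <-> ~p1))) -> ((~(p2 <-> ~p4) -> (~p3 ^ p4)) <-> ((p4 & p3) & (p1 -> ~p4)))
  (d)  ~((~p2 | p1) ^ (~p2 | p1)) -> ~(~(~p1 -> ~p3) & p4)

b

(a) disagrees with g on (0,0,0,0) (formula → 1, table → 0); rule it out.
(c) disagrees with g on (0,0,0,0) (formula → 1, table → 0); rule it out.
(d) disagrees with g on (0,0,0,0) (formula → 1, table → 0); rule it out.
That leaves (b). Evaluating it on every row reproduces the table of g exactly.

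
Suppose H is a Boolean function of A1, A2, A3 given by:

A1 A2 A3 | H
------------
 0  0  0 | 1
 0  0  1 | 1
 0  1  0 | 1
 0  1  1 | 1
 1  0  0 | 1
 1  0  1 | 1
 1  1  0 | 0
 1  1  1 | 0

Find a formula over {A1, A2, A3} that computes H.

H(A1, A2, A3) = ¬(((A1 ∧ A2) ∧ ¬A3) ∨ ((A1 ∧ A2) ∧ A3))

The 0-rows are (1,1,0), (1,1,1). Take each as a conjunction (A1·A2·¬A3, A1·A2·A3), form their disjunction, and complement — that gives a formula that is 1 everywhere H is.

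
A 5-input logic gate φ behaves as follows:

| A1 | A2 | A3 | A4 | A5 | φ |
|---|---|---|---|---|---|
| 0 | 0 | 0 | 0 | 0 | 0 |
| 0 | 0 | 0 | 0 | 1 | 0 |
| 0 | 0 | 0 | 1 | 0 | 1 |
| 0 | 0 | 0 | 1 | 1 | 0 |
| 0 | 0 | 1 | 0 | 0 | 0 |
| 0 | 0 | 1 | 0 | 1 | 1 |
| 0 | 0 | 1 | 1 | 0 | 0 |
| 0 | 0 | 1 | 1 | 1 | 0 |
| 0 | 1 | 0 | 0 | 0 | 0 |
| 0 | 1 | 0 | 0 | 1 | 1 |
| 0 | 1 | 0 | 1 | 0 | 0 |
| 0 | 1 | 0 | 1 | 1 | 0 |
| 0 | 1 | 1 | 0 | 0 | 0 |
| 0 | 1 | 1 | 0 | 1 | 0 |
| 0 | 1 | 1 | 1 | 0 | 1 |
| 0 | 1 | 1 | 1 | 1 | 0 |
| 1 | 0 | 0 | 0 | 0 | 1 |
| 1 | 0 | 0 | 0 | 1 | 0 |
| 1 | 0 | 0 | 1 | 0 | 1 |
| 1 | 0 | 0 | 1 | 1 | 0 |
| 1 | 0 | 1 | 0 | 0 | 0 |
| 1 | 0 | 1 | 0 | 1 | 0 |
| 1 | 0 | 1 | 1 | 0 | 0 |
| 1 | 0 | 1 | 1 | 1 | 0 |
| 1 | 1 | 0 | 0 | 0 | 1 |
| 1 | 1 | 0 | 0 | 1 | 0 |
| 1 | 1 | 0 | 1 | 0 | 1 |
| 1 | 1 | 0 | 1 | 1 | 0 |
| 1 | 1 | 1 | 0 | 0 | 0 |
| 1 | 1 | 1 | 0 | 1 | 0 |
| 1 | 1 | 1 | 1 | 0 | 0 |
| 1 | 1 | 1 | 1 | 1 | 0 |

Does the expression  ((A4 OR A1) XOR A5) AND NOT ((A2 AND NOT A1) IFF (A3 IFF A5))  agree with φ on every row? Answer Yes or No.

Evaluate ((A4 OR A1) XOR A5) AND NOT ((A2 AND NOT A1) IFF (A3 IFF A5)) on each row and compare to φ:
  A1=0, A2=0, A3=0, A4=0, A5=0: formula gives 0, φ = 0 ✓
  A1=0, A2=0, A3=0, A4=0, A5=1: formula gives 0, φ = 0 ✓
  A1=0, A2=0, A3=0, A4=1, A5=0: formula gives 1, φ = 1 ✓
  A1=0, A2=0, A3=0, A4=1, A5=1: formula gives 0, φ = 0 ✓
  …and likewise for the remaining 28 rows.
No disagreement on any input; they are logically equivalent.

Yes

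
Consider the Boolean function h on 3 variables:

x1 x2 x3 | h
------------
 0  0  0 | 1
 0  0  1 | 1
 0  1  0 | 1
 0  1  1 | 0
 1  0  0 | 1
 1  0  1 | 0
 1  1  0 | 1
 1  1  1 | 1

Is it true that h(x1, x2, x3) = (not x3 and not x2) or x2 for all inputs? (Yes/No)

Evaluate (not x3 and not x2) or x2 on each row and compare to h:
  x1=0, x2=0, x3=0: formula gives 1, h = 1 ✓
  x1=0, x2=0, x3=1: formula gives 0, but h = 1 ✗
A single disagreement suffices: at (0,0,1) they differ, so the formula does not compute h.

No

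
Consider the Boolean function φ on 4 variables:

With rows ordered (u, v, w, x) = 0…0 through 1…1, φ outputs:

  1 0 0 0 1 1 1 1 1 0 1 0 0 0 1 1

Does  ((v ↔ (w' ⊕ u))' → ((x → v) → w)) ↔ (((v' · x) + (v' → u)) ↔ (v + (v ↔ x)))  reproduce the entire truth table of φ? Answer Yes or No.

Test each input against both φ and the formula:
  u=0, v=0, w=0, x=0: formula gives 1, φ = 1 ✓
  u=0, v=0, w=0, x=1: formula gives 0, φ = 0 ✓
  u=0, v=0, w=1, x=0: formula gives 0, φ = 0 ✓
  u=0, v=0, w=1, x=1: formula gives 0, φ = 0 ✓
  … (the remaining 12 rows also agree.)
Every row agrees, so the formula is equivalent.

Yes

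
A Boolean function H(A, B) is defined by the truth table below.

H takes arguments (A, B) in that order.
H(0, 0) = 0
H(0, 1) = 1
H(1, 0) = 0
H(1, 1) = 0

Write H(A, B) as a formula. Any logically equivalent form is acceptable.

H(A, B) = A' · B

1 only at (0,1): NOT A AND B.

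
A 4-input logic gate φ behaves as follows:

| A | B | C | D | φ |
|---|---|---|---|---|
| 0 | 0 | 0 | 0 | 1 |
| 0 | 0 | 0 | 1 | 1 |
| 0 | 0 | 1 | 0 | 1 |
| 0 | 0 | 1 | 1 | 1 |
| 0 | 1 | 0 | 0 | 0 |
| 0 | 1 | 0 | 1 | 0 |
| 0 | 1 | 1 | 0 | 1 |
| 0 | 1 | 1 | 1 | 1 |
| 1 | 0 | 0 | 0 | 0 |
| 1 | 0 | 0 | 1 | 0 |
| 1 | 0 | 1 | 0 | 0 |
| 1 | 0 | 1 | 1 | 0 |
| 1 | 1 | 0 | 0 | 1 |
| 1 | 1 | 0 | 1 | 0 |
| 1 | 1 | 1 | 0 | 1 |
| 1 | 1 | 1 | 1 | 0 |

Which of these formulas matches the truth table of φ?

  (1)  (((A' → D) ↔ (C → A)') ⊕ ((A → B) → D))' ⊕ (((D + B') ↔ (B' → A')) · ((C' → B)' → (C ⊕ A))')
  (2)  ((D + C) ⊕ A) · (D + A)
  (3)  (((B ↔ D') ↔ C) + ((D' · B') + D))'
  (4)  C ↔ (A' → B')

(2): at (0,0,0,0) it gives 0, but φ = 1 — eliminated.
(3): at (0,0,0,0) it gives 0, but φ = 1 — eliminated.
(4): at (0,0,0,0) it gives 0, but φ = 1 — eliminated.
Only (1) survives; checking it on all 16 rows confirms it matches φ.

1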